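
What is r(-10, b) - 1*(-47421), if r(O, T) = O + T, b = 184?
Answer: 47595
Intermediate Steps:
r(-10, b) - 1*(-47421) = (-10 + 184) - 1*(-47421) = 174 + 47421 = 47595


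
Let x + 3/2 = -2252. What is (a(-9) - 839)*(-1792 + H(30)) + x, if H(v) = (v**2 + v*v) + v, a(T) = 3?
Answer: -68043/2 ≈ -34022.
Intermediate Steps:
x = -4507/2 (x = -3/2 - 2252 = -4507/2 ≈ -2253.5)
H(v) = v + 2*v**2 (H(v) = (v**2 + v**2) + v = 2*v**2 + v = v + 2*v**2)
(a(-9) - 839)*(-1792 + H(30)) + x = (3 - 839)*(-1792 + 30*(1 + 2*30)) - 4507/2 = -836*(-1792 + 30*(1 + 60)) - 4507/2 = -836*(-1792 + 30*61) - 4507/2 = -836*(-1792 + 1830) - 4507/2 = -836*38 - 4507/2 = -31768 - 4507/2 = -68043/2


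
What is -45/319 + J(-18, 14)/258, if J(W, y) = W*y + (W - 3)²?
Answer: 16227/27434 ≈ 0.59149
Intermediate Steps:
J(W, y) = (-3 + W)² + W*y (J(W, y) = W*y + (-3 + W)² = (-3 + W)² + W*y)
-45/319 + J(-18, 14)/258 = -45/319 + ((-3 - 18)² - 18*14)/258 = -45*1/319 + ((-21)² - 252)*(1/258) = -45/319 + (441 - 252)*(1/258) = -45/319 + 189*(1/258) = -45/319 + 63/86 = 16227/27434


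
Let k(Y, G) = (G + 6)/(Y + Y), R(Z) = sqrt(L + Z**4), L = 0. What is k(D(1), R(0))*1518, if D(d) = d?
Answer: 4554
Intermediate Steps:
R(Z) = sqrt(Z**4) (R(Z) = sqrt(0 + Z**4) = sqrt(Z**4))
k(Y, G) = (6 + G)/(2*Y) (k(Y, G) = (6 + G)/((2*Y)) = (6 + G)*(1/(2*Y)) = (6 + G)/(2*Y))
k(D(1), R(0))*1518 = ((1/2)*(6 + sqrt(0**4))/1)*1518 = ((1/2)*1*(6 + sqrt(0)))*1518 = ((1/2)*1*(6 + 0))*1518 = ((1/2)*1*6)*1518 = 3*1518 = 4554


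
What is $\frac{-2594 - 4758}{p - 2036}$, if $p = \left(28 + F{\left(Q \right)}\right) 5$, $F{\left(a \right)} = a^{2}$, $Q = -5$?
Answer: $\frac{7352}{1771} \approx 4.1513$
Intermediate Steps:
$p = 265$ ($p = \left(28 + \left(-5\right)^{2}\right) 5 = \left(28 + 25\right) 5 = 53 \cdot 5 = 265$)
$\frac{-2594 - 4758}{p - 2036} = \frac{-2594 - 4758}{265 - 2036} = - \frac{7352}{-1771} = \left(-7352\right) \left(- \frac{1}{1771}\right) = \frac{7352}{1771}$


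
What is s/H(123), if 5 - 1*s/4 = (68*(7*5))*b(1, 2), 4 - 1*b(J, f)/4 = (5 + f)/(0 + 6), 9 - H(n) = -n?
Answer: -7355/9 ≈ -817.22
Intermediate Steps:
H(n) = 9 + n (H(n) = 9 - (-1)*n = 9 + n)
b(J, f) = 38/3 - 2*f/3 (b(J, f) = 16 - 4*(5 + f)/(0 + 6) = 16 - 4*(5 + f)/6 = 16 - 4*(⅚ + f/6) = 16 + (-10/3 - 2*f/3) = 38/3 - 2*f/3)
s = -323620/3 (s = 20 - 4*68*(7*5)*(38/3 - ⅔*2) = 20 - 4*68*35*(38/3 - 4/3) = 20 - 9520*34/3 = 20 - 4*80920/3 = 20 - 323680/3 = -323620/3 ≈ -1.0787e+5)
s/H(123) = -323620/(3*(9 + 123)) = -323620/3/132 = -323620/3*1/132 = -7355/9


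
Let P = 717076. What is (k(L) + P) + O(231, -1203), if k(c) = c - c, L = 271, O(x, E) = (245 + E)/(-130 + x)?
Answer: 72423718/101 ≈ 7.1707e+5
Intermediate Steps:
O(x, E) = (245 + E)/(-130 + x)
k(c) = 0
(k(L) + P) + O(231, -1203) = (0 + 717076) + (245 - 1203)/(-130 + 231) = 717076 - 958/101 = 72423718/101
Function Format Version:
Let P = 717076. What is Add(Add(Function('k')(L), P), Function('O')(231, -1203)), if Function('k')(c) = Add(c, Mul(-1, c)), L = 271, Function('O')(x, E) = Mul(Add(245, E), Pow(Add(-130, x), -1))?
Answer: Rational(72423718, 101) ≈ 7.1707e+5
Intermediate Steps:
Function('O')(x, E) = Mul(Pow(Add(-130, x), -1), Add(245, E))
Function('k')(c) = 0
Add(Add(Function('k')(L), P), Function('O')(231, -1203)) = Add(Add(0, 717076), Mul(Pow(Add(-130, 231), -1), Add(245, -1203))) = Add(717076, Mul(Pow(101, -1), -958)) = Add(717076, Mul(Rational(1, 101), -958)) = Add(717076, Rational(-958, 101)) = Rational(72423718, 101)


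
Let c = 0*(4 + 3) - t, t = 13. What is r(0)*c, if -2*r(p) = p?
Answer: 0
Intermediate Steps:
c = -13 (c = 0*(4 + 3) - 1*13 = 0*7 - 13 = 0 - 13 = -13)
r(p) = -p/2
r(0)*c = -½*0*(-13) = 0*(-13) = 0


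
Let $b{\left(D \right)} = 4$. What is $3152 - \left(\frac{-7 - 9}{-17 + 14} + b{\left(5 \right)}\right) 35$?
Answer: $\frac{8476}{3} \approx 2825.3$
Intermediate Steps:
$3152 - \left(\frac{-7 - 9}{-17 + 14} + b{\left(5 \right)}\right) 35 = 3152 - \left(\frac{-7 - 9}{-17 + 14} + 4\right) 35 = 3152 - \left(- \frac{16}{-3} + 4\right) 35 = 3152 - \left(\left(-16\right) \left(- \frac{1}{3}\right) + 4\right) 35 = 3152 - \left(\frac{16}{3} + 4\right) 35 = 3152 - \frac{28}{3} \cdot 35 = 3152 - \frac{980}{3} = \frac{8476}{3}$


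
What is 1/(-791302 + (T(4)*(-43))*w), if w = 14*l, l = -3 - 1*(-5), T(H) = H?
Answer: -1/796118 ≈ -1.2561e-6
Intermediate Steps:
l = 2 (l = -3 + 5 = 2)
w = 28 (w = 14*2 = 28)
1/(-791302 + (T(4)*(-43))*w) = 1/(-791302 + (4*(-43))*28) = 1/(-791302 - 172*28) = 1/(-791302 - 4816) = 1/(-796118) = -1/796118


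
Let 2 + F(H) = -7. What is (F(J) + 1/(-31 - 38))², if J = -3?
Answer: 386884/4761 ≈ 81.261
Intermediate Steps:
F(H) = -9 (F(H) = -2 - 7 = -9)
(F(J) + 1/(-31 - 38))² = (-9 + 1/(-31 - 38))² = (-9 + 1/(-69))² = (-9 - 1/69)² = (-622/69)² = 386884/4761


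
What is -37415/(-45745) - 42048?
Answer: -54955667/1307 ≈ -42047.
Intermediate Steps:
-37415/(-45745) - 42048 = -37415*(-1/45745) - 42048 = 1069/1307 - 42048 = -54955667/1307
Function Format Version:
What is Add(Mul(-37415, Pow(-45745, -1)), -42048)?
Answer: Rational(-54955667, 1307) ≈ -42047.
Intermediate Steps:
Add(Mul(-37415, Pow(-45745, -1)), -42048) = Add(Mul(-37415, Rational(-1, 45745)), -42048) = Add(Rational(1069, 1307), -42048) = Rational(-54955667, 1307)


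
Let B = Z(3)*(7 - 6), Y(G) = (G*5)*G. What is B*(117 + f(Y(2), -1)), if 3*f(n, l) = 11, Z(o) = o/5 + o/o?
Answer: 2896/15 ≈ 193.07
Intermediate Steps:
Z(o) = 1 + o/5 (Z(o) = o*(⅕) + 1 = o/5 + 1 = 1 + o/5)
Y(G) = 5*G² (Y(G) = (5*G)*G = 5*G²)
B = 8/5 (B = (1 + (⅕)*3)*(7 - 6) = (1 + ⅗)*1 = (8/5)*1 = 8/5 ≈ 1.6000)
f(n, l) = 11/3 (f(n, l) = (⅓)*11 = 11/3)
B*(117 + f(Y(2), -1)) = 8*(117 + 11/3)/5 = (8/5)*(362/3) = 2896/15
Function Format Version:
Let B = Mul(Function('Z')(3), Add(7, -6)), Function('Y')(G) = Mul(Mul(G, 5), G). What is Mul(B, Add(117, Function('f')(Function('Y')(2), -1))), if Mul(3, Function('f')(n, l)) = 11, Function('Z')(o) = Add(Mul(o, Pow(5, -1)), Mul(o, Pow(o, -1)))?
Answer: Rational(2896, 15) ≈ 193.07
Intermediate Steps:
Function('Z')(o) = Add(1, Mul(Rational(1, 5), o)) (Function('Z')(o) = Add(Mul(o, Rational(1, 5)), 1) = Add(Mul(Rational(1, 5), o), 1) = Add(1, Mul(Rational(1, 5), o)))
Function('Y')(G) = Mul(5, Pow(G, 2)) (Function('Y')(G) = Mul(Mul(5, G), G) = Mul(5, Pow(G, 2)))
B = Rational(8, 5) (B = Mul(Add(1, Mul(Rational(1, 5), 3)), Add(7, -6)) = Mul(Add(1, Rational(3, 5)), 1) = Mul(Rational(8, 5), 1) = Rational(8, 5) ≈ 1.6000)
Function('f')(n, l) = Rational(11, 3) (Function('f')(n, l) = Mul(Rational(1, 3), 11) = Rational(11, 3))
Mul(B, Add(117, Function('f')(Function('Y')(2), -1))) = Mul(Rational(8, 5), Add(117, Rational(11, 3))) = Mul(Rational(8, 5), Rational(362, 3)) = Rational(2896, 15)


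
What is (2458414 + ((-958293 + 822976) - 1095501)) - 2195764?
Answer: -968168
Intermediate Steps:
(2458414 + ((-958293 + 822976) - 1095501)) - 2195764 = (2458414 + (-135317 - 1095501)) - 2195764 = (2458414 - 1230818) - 2195764 = 1227596 - 2195764 = -968168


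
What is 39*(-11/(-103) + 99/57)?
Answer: 140712/1957 ≈ 71.902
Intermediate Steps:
39*(-11/(-103) + 99/57) = 39*(-11*(-1/103) + 99*(1/57)) = 39*(11/103 + 33/19) = 39*(3608/1957) = 140712/1957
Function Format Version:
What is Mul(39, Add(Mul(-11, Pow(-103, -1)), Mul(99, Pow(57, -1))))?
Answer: Rational(140712, 1957) ≈ 71.902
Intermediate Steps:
Mul(39, Add(Mul(-11, Pow(-103, -1)), Mul(99, Pow(57, -1)))) = Mul(39, Add(Mul(-11, Rational(-1, 103)), Mul(99, Rational(1, 57)))) = Mul(39, Add(Rational(11, 103), Rational(33, 19))) = Mul(39, Rational(3608, 1957)) = Rational(140712, 1957)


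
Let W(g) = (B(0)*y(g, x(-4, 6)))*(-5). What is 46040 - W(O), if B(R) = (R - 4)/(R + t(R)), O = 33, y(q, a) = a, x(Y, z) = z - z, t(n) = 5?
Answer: 46040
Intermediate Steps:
x(Y, z) = 0
B(R) = (-4 + R)/(5 + R) (B(R) = (R - 4)/(R + 5) = (-4 + R)/(5 + R))
W(g) = 0 (W(g) = (((-4 + 0)/(5 + 0))*0)*(-5) = ((-4/5)*0)*(-5) = (((⅕)*(-4))*0)*(-5) = -⅘*0*(-5) = 0*(-5) = 0)
46040 - W(O) = 46040 - 1*0 = 46040 + 0 = 46040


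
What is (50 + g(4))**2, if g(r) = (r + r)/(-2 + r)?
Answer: 2916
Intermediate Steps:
g(r) = 2*r/(-2 + r) (g(r) = (2*r)/(-2 + r) = 2*r/(-2 + r))
(50 + g(4))**2 = (50 + 2*4/(-2 + 4))**2 = (50 + 2*4/2)**2 = (50 + 2*4*(1/2))**2 = (50 + 4)**2 = 54**2 = 2916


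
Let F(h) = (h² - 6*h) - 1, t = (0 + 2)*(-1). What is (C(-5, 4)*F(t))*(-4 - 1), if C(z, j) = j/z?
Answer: 60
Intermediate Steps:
t = -2 (t = 2*(-1) = -2)
F(h) = -1 + h² - 6*h
(C(-5, 4)*F(t))*(-4 - 1) = ((4/(-5))*(-1 + (-2)² - 6*(-2)))*(-4 - 1) = ((4*(-⅕))*(-1 + 4 + 12))*(-5) = -⅘*15*(-5) = -12*(-5) = 60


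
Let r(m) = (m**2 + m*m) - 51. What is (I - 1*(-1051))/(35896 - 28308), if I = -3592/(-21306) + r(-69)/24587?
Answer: 68857138669/496872314967 ≈ 0.13858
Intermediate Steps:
r(m) = -51 + 2*m**2 (r(m) = (m**2 + m**2) - 51 = 2*m**2 - 51 = -51 + 2*m**2)
I = 145052815/261925311 (I = -3592/(-21306) + (-51 + 2*(-69)**2)/24587 = -3592*(-1/21306) + (-51 + 2*4761)*(1/24587) = 1796/10653 + (-51 + 9522)*(1/24587) = 1796/10653 + 9471*(1/24587) = 1796/10653 + 9471/24587 = 145052815/261925311 ≈ 0.55379)
(I - 1*(-1051))/(35896 - 28308) = (145052815/261925311 - 1*(-1051))/(35896 - 28308) = (145052815/261925311 + 1051)/7588 = (275428554676/261925311)*(1/7588) = 68857138669/496872314967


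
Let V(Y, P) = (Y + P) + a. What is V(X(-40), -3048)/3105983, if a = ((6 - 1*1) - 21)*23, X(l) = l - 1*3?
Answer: -3459/3105983 ≈ -0.0011137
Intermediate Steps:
X(l) = -3 + l (X(l) = l - 3 = -3 + l)
a = -368 (a = ((6 - 1) - 21)*23 = (5 - 21)*23 = -16*23 = -368)
V(Y, P) = -368 + P + Y (V(Y, P) = (Y + P) - 368 = (P + Y) - 368 = -368 + P + Y)
V(X(-40), -3048)/3105983 = (-368 - 3048 + (-3 - 40))/3105983 = (-368 - 3048 - 43)*(1/3105983) = -3459*1/3105983 = -3459/3105983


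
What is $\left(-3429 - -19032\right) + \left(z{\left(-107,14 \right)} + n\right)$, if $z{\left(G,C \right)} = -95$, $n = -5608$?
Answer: $9900$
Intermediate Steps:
$\left(-3429 - -19032\right) + \left(z{\left(-107,14 \right)} + n\right) = \left(-3429 - -19032\right) - 5703 = \left(-3429 + 19032\right) - 5703 = 15603 - 5703 = 9900$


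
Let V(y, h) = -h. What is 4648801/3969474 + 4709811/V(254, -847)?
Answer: 18699409843861/3362144478 ≈ 5561.8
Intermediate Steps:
4648801/3969474 + 4709811/V(254, -847) = 4648801/3969474 + 4709811/((-1*(-847))) = 4648801*(1/3969474) + 4709811/847 = 4648801/3969474 + 4709811*(1/847) = 4648801/3969474 + 4709811/847 = 18699409843861/3362144478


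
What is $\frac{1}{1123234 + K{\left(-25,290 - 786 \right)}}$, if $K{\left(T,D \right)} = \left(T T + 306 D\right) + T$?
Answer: $\frac{1}{972058} \approx 1.0287 \cdot 10^{-6}$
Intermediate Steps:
$K{\left(T,D \right)} = T + T^{2} + 306 D$ ($K{\left(T,D \right)} = \left(T^{2} + 306 D\right) + T = T + T^{2} + 306 D$)
$\frac{1}{1123234 + K{\left(-25,290 - 786 \right)}} = \frac{1}{1123234 + \left(-25 + \left(-25\right)^{2} + 306 \left(290 - 786\right)\right)} = \frac{1}{1123234 + \left(-25 + 625 + 306 \left(290 - 786\right)\right)} = \frac{1}{1123234 + \left(-25 + 625 + 306 \left(-496\right)\right)} = \frac{1}{1123234 - 151176} = \frac{1}{972058}$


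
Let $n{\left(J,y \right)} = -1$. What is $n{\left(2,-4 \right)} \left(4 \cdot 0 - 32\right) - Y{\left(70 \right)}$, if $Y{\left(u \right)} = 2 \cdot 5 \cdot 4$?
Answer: $-8$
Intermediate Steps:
$Y{\left(u \right)} = 40$ ($Y{\left(u \right)} = 10 \cdot 4 = 40$)
$n{\left(2,-4 \right)} \left(4 \cdot 0 - 32\right) - Y{\left(70 \right)} = - (4 \cdot 0 - 32) - 40 = - (0 - 32) - 40 = \left(-1\right) \left(-32\right) - 40 = 32 - 40 = -8$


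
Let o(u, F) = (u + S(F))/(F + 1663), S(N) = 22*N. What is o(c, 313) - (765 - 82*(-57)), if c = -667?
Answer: -10741245/1976 ≈ -5435.9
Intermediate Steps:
o(u, F) = (u + 22*F)/(1663 + F) (o(u, F) = (u + 22*F)/(F + 1663) = (u + 22*F)/(1663 + F))
o(c, 313) - (765 - 82*(-57)) = (-667 + 22*313)/(1663 + 313) - (765 - 82*(-57)) = (-667 + 6886)/1976 - (765 + 4674) = (1/1976)*6219 - 1*5439 = 6219/1976 - 5439 = -10741245/1976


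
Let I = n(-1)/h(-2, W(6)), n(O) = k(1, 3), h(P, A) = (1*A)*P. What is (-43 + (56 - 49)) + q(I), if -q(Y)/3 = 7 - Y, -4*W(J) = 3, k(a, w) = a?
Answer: -55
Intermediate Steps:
W(J) = -¾ (W(J) = -¼*3 = -¾)
h(P, A) = A*P
n(O) = 1
I = ⅔ (I = 1/(-¾*(-2)) = 1/(3/2) = 1*(⅔) = ⅔ ≈ 0.66667)
q(Y) = -21 + 3*Y (q(Y) = -3*(7 - Y) = -21 + 3*Y)
(-43 + (56 - 49)) + q(I) = (-43 + (56 - 49)) + (-21 + 3*(⅔)) = (-43 + 7) + (-21 + 2) = -36 - 19 = -55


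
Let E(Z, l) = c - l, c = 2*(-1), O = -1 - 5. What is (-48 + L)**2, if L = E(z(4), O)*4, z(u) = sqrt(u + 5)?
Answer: 1024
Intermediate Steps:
O = -6
z(u) = sqrt(5 + u)
c = -2
E(Z, l) = -2 - l
L = 16 (L = (-2 - 1*(-6))*4 = (-2 + 6)*4 = 4*4 = 16)
(-48 + L)**2 = (-48 + 16)**2 = (-32)**2 = 1024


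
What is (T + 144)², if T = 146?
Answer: 84100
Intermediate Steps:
(T + 144)² = (146 + 144)² = 290² = 84100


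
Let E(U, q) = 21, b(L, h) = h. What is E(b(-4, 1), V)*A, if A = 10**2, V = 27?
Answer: 2100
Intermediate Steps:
A = 100
E(b(-4, 1), V)*A = 21*100 = 2100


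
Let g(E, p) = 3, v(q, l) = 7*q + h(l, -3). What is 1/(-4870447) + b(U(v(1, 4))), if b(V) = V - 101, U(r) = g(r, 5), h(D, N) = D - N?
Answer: -477303807/4870447 ≈ -98.000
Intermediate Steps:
v(q, l) = 3 + l + 7*q (v(q, l) = 7*q + (l - 1*(-3)) = 7*q + (l + 3) = 7*q + (3 + l) = 3 + l + 7*q)
U(r) = 3
b(V) = -101 + V
1/(-4870447) + b(U(v(1, 4))) = 1/(-4870447) + (-101 + 3) = -1/4870447 - 98 = -477303807/4870447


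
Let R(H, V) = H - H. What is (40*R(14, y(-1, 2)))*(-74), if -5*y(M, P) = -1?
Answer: 0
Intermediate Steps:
y(M, P) = ⅕ (y(M, P) = -⅕*(-1) = ⅕)
R(H, V) = 0
(40*R(14, y(-1, 2)))*(-74) = (40*0)*(-74) = 0*(-74) = 0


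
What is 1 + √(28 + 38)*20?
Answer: 1 + 20*√66 ≈ 163.48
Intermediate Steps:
1 + √(28 + 38)*20 = 1 + √66*20 = 1 + 20*√66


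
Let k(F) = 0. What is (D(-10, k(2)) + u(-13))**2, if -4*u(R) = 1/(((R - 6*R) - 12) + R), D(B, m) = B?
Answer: 2563201/25600 ≈ 100.13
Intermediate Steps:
u(R) = -1/(4*(-12 - 4*R)) (u(R) = -1/(4*(((R - 6*R) - 12) + R)) = -1/(4*((-5*R - 12) + R)) = -1/(4*((-12 - 5*R) + R)) = -1/(4*(-12 - 4*R)))
(D(-10, k(2)) + u(-13))**2 = (-10 + 1/(16*(3 - 13)))**2 = (-10 + (1/16)/(-10))**2 = (-10 + (1/16)*(-1/10))**2 = (-10 - 1/160)**2 = (-1601/160)**2 = 2563201/25600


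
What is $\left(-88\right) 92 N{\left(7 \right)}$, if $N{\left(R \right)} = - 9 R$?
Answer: $510048$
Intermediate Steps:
$\left(-88\right) 92 N{\left(7 \right)} = \left(-88\right) 92 \left(\left(-9\right) 7\right) = \left(-8096\right) \left(-63\right) = 510048$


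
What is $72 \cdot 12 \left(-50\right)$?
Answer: $-43200$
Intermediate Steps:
$72 \cdot 12 \left(-50\right) = 864 \left(-50\right) = -43200$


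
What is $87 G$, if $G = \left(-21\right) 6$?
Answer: $-10962$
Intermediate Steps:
$G = -126$
$87 G = 87 \left(-126\right) = -10962$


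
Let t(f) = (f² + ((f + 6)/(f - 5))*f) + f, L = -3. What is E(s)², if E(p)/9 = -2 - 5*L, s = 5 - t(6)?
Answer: 13689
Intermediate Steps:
t(f) = f + f² + f*(6 + f)/(-5 + f) (t(f) = (f² + ((6 + f)/(-5 + f))*f) + f = (f² + f*(6 + f)/(-5 + f)) + f = f + f² + f*(6 + f)/(-5 + f))
s = -109 (s = 5 - 6*(1 + 6² - 3*6)/(-5 + 6) = 5 - 6*(1 + 36 - 18)/1 = 5 - 6*19 = 5 - 1*114 = 5 - 114 = -109)
E(p) = 117 (E(p) = 9*(-2 - 5*(-3)) = 9*(-2 + 15) = 9*13 = 117)
E(s)² = 117² = 13689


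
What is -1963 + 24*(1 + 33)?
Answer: -1147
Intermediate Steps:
-1963 + 24*(1 + 33) = -1963 + 24*34 = -1963 + 816 = -1147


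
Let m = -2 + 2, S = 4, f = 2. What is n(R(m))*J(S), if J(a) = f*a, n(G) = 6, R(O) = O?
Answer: 48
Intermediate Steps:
m = 0
J(a) = 2*a
n(R(m))*J(S) = 6*(2*4) = 6*8 = 48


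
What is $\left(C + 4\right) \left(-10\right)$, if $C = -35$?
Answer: $310$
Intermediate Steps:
$\left(C + 4\right) \left(-10\right) = \left(-35 + 4\right) \left(-10\right) = \left(-31\right) \left(-10\right) = 310$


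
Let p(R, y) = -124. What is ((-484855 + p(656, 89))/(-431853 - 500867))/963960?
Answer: 484979/899104771200 ≈ 5.3940e-7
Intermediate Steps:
((-484855 + p(656, 89))/(-431853 - 500867))/963960 = ((-484855 - 124)/(-431853 - 500867))/963960 = -484979/(-932720)*(1/963960) = -484979*(-1/932720)*(1/963960) = (484979/932720)*(1/963960) = 484979/899104771200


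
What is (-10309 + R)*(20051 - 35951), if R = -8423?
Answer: 297838800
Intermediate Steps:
(-10309 + R)*(20051 - 35951) = (-10309 - 8423)*(20051 - 35951) = -18732*(-15900) = 297838800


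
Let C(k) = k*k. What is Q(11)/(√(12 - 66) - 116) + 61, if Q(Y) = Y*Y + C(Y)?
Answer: 398019/6755 - 363*I*√6/6755 ≈ 58.922 - 0.13163*I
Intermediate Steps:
C(k) = k²
Q(Y) = 2*Y² (Q(Y) = Y*Y + Y² = Y² + Y² = 2*Y²)
Q(11)/(√(12 - 66) - 116) + 61 = (2*11²)/(√(12 - 66) - 116) + 61 = (2*121)/(√(-54) - 116) + 61 = 242/(3*I*√6 - 116) + 61 = 242/(-116 + 3*I*√6) + 61 = 61 + 242/(-116 + 3*I*√6)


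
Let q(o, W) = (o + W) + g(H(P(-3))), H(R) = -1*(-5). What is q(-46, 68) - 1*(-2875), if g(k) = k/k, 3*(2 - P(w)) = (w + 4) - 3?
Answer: 2898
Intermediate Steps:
P(w) = 5/3 - w/3 (P(w) = 2 - ((w + 4) - 3)/3 = 2 - ((4 + w) - 3)/3 = 2 - (1 + w)/3 = 2 + (-1/3 - w/3) = 5/3 - w/3)
H(R) = 5
g(k) = 1
q(o, W) = 1 + W + o (q(o, W) = (o + W) + 1 = (W + o) + 1 = 1 + W + o)
q(-46, 68) - 1*(-2875) = (1 + 68 - 46) - 1*(-2875) = 23 + 2875 = 2898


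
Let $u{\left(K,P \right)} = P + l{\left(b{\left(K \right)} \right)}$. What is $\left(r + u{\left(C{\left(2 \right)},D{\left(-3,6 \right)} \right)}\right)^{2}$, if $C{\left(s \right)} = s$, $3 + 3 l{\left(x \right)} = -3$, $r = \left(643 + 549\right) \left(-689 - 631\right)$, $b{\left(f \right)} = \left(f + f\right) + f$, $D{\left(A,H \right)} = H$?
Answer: $2475700846096$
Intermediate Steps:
$b{\left(f \right)} = 3 f$ ($b{\left(f \right)} = 2 f + f = 3 f$)
$r = -1573440$ ($r = 1192 \left(-1320\right) = -1573440$)
$l{\left(x \right)} = -2$ ($l{\left(x \right)} = -1 + \frac{1}{3} \left(-3\right) = -1 - 1 = -2$)
$u{\left(K,P \right)} = -2 + P$ ($u{\left(K,P \right)} = P - 2 = -2 + P$)
$\left(r + u{\left(C{\left(2 \right)},D{\left(-3,6 \right)} \right)}\right)^{2} = \left(-1573440 + \left(-2 + 6\right)\right)^{2} = \left(-1573440 + 4\right)^{2} = \left(-1573436\right)^{2} = 2475700846096$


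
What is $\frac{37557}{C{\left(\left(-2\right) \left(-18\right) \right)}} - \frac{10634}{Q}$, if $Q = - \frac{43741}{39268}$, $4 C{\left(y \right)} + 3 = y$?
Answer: $\frac{6783709348}{481151} \approx 14099.0$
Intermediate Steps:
$C{\left(y \right)} = - \frac{3}{4} + \frac{y}{4}$
$Q = - \frac{43741}{39268}$ ($Q = \left(-43741\right) \frac{1}{39268} = - \frac{43741}{39268} \approx -1.1139$)
$\frac{37557}{C{\left(\left(-2\right) \left(-18\right) \right)}} - \frac{10634}{Q} = \frac{37557}{- \frac{3}{4} + \frac{\left(-2\right) \left(-18\right)}{4}} - \frac{10634}{- \frac{43741}{39268}} = \frac{37557}{- \frac{3}{4} + \frac{1}{4} \cdot 36} - - \frac{417575912}{43741} = \frac{37557}{- \frac{3}{4} + 9} + \frac{417575912}{43741} = \frac{37557}{\frac{33}{4}} + \frac{417575912}{43741} = 37557 \cdot \frac{4}{33} + \frac{417575912}{43741} = \frac{50076}{11} + \frac{417575912}{43741} = \frac{6783709348}{481151}$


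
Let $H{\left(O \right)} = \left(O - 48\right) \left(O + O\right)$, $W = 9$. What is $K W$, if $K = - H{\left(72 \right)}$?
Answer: $-31104$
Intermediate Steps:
$H{\left(O \right)} = 2 O \left(-48 + O\right)$ ($H{\left(O \right)} = \left(-48 + O\right) 2 O = 2 O \left(-48 + O\right)$)
$K = -3456$ ($K = - 2 \cdot 72 \left(-48 + 72\right) = - 2 \cdot 72 \cdot 24 = \left(-1\right) 3456 = -3456$)
$K W = \left(-3456\right) 9 = -31104$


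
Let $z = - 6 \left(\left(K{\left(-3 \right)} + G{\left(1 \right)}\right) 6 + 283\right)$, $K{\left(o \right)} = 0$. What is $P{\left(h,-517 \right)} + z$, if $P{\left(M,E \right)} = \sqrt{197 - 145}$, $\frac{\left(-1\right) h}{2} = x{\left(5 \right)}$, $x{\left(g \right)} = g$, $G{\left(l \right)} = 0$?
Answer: $-1698 + 2 \sqrt{13} \approx -1690.8$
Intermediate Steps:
$h = -10$ ($h = \left(-2\right) 5 = -10$)
$P{\left(M,E \right)} = 2 \sqrt{13}$ ($P{\left(M,E \right)} = \sqrt{197 - 145} = \sqrt{52} = 2 \sqrt{13}$)
$z = -1698$ ($z = - 6 \left(\left(0 + 0\right) 6 + 283\right) = - 6 \left(0 \cdot 6 + 283\right) = - 6 \left(0 + 283\right) = \left(-6\right) 283 = -1698$)
$P{\left(h,-517 \right)} + z = 2 \sqrt{13} - 1698 = -1698 + 2 \sqrt{13}$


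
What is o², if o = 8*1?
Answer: 64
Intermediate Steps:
o = 8
o² = 8² = 64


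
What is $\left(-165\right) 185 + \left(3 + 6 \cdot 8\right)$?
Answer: $-30474$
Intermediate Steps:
$\left(-165\right) 185 + \left(3 + 6 \cdot 8\right) = -30525 + \left(3 + 48\right) = -30525 + 51 = -30474$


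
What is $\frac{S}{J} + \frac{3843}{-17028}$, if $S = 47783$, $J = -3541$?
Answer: $- \frac{91917443}{6699572} \approx -13.72$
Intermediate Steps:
$\frac{S}{J} + \frac{3843}{-17028} = \frac{47783}{-3541} + \frac{3843}{-17028} = 47783 \left(- \frac{1}{3541}\right) + 3843 \left(- \frac{1}{17028}\right) = - \frac{47783}{3541} - \frac{427}{1892} = - \frac{91917443}{6699572}$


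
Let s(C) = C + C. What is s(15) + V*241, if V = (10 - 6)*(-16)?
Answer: -15394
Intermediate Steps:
s(C) = 2*C
V = -64 (V = 4*(-16) = -64)
s(15) + V*241 = 2*15 - 64*241 = 30 - 15424 = -15394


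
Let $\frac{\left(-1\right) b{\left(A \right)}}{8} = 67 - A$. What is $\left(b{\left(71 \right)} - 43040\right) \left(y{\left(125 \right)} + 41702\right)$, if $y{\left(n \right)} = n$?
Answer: $-1798895616$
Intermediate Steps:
$b{\left(A \right)} = -536 + 8 A$ ($b{\left(A \right)} = - 8 \left(67 - A\right) = -536 + 8 A$)
$\left(b{\left(71 \right)} - 43040\right) \left(y{\left(125 \right)} + 41702\right) = \left(\left(-536 + 8 \cdot 71\right) - 43040\right) \left(125 + 41702\right) = \left(\left(-536 + 568\right) - 43040\right) 41827 = \left(32 - 43040\right) 41827 = \left(-43008\right) 41827 = -1798895616$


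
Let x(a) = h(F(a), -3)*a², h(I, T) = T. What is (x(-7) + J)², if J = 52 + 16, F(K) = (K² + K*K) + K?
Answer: 6241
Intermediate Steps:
F(K) = K + 2*K² (F(K) = (K² + K²) + K = 2*K² + K = K + 2*K²)
J = 68
x(a) = -3*a²
(x(-7) + J)² = (-3*(-7)² + 68)² = (-3*49 + 68)² = (-147 + 68)² = (-79)² = 6241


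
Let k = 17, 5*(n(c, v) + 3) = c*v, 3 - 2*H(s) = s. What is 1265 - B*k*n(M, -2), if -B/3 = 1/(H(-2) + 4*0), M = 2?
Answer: 29687/25 ≈ 1187.5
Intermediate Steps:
H(s) = 3/2 - s/2
n(c, v) = -3 + c*v/5 (n(c, v) = -3 + (c*v)/5 = -3 + c*v/5)
B = -6/5 (B = -3/((3/2 - 1/2*(-2)) + 4*0) = -3/((3/2 + 1) + 0) = -3/(5/2 + 0) = -3/5/2 = -3*2/5 = -6/5 ≈ -1.2000)
1265 - B*k*n(M, -2) = 1265 - (-6/5*17)*(-3 + (1/5)*2*(-2)) = 1265 - (-102)*(-3 - 4/5)/5 = 1265 - (-102)*(-19)/(5*5) = 1265 - 1*1938/25 = 1265 - 1938/25 = 29687/25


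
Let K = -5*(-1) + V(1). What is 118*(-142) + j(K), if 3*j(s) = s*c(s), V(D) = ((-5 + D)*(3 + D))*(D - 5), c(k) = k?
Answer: -15169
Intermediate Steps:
V(D) = (-5 + D)²*(3 + D) (V(D) = ((-5 + D)*(3 + D))*(-5 + D) = (-5 + D)²*(3 + D))
K = 69 (K = -5*(-1) + (-5 + 1)²*(3 + 1) = 5 + (-4)²*4 = 5 + 16*4 = 5 + 64 = 69)
j(s) = s²/3 (j(s) = (s*s)/3 = s²/3)
118*(-142) + j(K) = 118*(-142) + (⅓)*69² = -16756 + (⅓)*4761 = -16756 + 1587 = -15169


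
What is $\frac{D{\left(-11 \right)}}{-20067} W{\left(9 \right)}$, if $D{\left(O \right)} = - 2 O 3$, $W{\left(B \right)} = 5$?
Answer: $- \frac{110}{6689} \approx -0.016445$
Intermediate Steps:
$D{\left(O \right)} = - 6 O$
$\frac{D{\left(-11 \right)}}{-20067} W{\left(9 \right)} = \frac{\left(-6\right) \left(-11\right)}{-20067} \cdot 5 = 66 \left(- \frac{1}{20067}\right) 5 = \left(- \frac{22}{6689}\right) 5 = - \frac{110}{6689}$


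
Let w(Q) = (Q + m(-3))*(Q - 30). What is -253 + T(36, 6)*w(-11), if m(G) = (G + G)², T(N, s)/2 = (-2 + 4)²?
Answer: -8453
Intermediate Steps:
T(N, s) = 8 (T(N, s) = 2*(-2 + 4)² = 2*2² = 2*4 = 8)
m(G) = 4*G² (m(G) = (2*G)² = 4*G²)
w(Q) = (-30 + Q)*(36 + Q) (w(Q) = (Q + 4*(-3)²)*(Q - 30) = (Q + 4*9)*(-30 + Q) = (Q + 36)*(-30 + Q) = (36 + Q)*(-30 + Q) = (-30 + Q)*(36 + Q))
-253 + T(36, 6)*w(-11) = -253 + 8*(-1080 + (-11)² + 6*(-11)) = -253 + 8*(-1080 + 121 - 66) = -253 + 8*(-1025) = -253 - 8200 = -8453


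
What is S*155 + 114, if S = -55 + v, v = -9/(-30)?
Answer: -16729/2 ≈ -8364.5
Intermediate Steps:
v = 3/10 (v = -9*(-1/30) = 3/10 ≈ 0.30000)
S = -547/10 (S = -55 + 3/10 = -547/10 ≈ -54.700)
S*155 + 114 = -547/10*155 + 114 = -16957/2 + 114 = -16729/2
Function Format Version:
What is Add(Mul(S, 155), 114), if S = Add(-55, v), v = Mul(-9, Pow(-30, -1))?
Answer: Rational(-16729, 2) ≈ -8364.5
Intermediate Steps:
v = Rational(3, 10) (v = Mul(-9, Rational(-1, 30)) = Rational(3, 10) ≈ 0.30000)
S = Rational(-547, 10) (S = Add(-55, Rational(3, 10)) = Rational(-547, 10) ≈ -54.700)
Add(Mul(S, 155), 114) = Add(Mul(Rational(-547, 10), 155), 114) = Add(Rational(-16957, 2), 114) = Rational(-16729, 2)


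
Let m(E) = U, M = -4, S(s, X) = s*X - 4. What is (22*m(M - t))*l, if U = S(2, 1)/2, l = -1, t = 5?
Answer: 22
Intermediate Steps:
S(s, X) = -4 + X*s (S(s, X) = X*s - 4 = -4 + X*s)
U = -1 (U = (-4 + 1*2)/2 = (-4 + 2)*(½) = -2*½ = -1)
m(E) = -1
(22*m(M - t))*l = (22*(-1))*(-1) = -22*(-1) = 22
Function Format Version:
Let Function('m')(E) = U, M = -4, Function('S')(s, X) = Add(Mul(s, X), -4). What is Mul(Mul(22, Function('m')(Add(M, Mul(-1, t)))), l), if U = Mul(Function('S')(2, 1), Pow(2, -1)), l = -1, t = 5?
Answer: 22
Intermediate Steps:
Function('S')(s, X) = Add(-4, Mul(X, s)) (Function('S')(s, X) = Add(Mul(X, s), -4) = Add(-4, Mul(X, s)))
U = -1 (U = Mul(Add(-4, Mul(1, 2)), Pow(2, -1)) = Mul(Add(-4, 2), Rational(1, 2)) = Mul(-2, Rational(1, 2)) = -1)
Function('m')(E) = -1
Mul(Mul(22, Function('m')(Add(M, Mul(-1, t)))), l) = Mul(Mul(22, -1), -1) = Mul(-22, -1) = 22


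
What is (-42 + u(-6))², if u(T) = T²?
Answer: 36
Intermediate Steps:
(-42 + u(-6))² = (-42 + (-6)²)² = (-42 + 36)² = (-6)² = 36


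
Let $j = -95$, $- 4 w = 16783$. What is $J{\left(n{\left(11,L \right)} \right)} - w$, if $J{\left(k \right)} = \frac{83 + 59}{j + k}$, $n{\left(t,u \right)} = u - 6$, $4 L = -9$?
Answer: $\frac{6929107}{1652} \approx 4194.4$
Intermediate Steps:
$L = - \frac{9}{4}$ ($L = \frac{1}{4} \left(-9\right) = - \frac{9}{4} \approx -2.25$)
$n{\left(t,u \right)} = -6 + u$ ($n{\left(t,u \right)} = u - 6 = -6 + u$)
$w = - \frac{16783}{4}$ ($w = \left(- \frac{1}{4}\right) 16783 = - \frac{16783}{4} \approx -4195.8$)
$J{\left(k \right)} = \frac{142}{-95 + k}$ ($J{\left(k \right)} = \frac{83 + 59}{-95 + k} = \frac{142}{-95 + k}$)
$J{\left(n{\left(11,L \right)} \right)} - w = \frac{142}{-95 - \frac{33}{4}} - - \frac{16783}{4} = \frac{142}{-95 - \frac{33}{4}} + \frac{16783}{4} = \frac{142}{- \frac{413}{4}} + \frac{16783}{4} = 142 \left(- \frac{4}{413}\right) + \frac{16783}{4} = - \frac{568}{413} + \frac{16783}{4} = \frac{6929107}{1652}$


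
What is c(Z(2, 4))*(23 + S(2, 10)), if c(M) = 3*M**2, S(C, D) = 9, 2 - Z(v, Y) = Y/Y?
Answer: 96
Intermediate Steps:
Z(v, Y) = 1 (Z(v, Y) = 2 - Y/Y = 2 - 1*1 = 2 - 1 = 1)
c(Z(2, 4))*(23 + S(2, 10)) = (3*1**2)*(23 + 9) = (3*1)*32 = 3*32 = 96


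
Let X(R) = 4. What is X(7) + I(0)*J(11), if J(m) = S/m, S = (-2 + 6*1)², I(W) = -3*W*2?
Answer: 4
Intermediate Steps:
I(W) = -6*W
S = 16 (S = (-2 + 6)² = 4² = 16)
J(m) = 16/m
X(7) + I(0)*J(11) = 4 + (-6*0)*(16/11) = 4 + 0*(16*(1/11)) = 4 + 0*(16/11) = 4 + 0 = 4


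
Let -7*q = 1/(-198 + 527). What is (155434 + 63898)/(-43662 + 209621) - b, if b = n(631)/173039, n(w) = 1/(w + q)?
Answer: 55152980986310439/41731866006497992 ≈ 1.3216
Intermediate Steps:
q = -1/2303 (q = -1/(7*(-198 + 527)) = -⅐/329 = -⅐*1/329 = -1/2303 ≈ -0.00043422)
n(w) = 1/(-1/2303 + w) (n(w) = 1/(w - 1/2303) = 1/(-1/2303 + w))
b = 2303/251458890488 (b = (2303/(-1 + 2303*631))/173039 = (2303/(-1 + 1453193))*(1/173039) = (2303/1453192)*(1/173039) = 2303/251458890488 ≈ 9.1586e-9)
(155434 + 63898)/(-43662 + 209621) - b = (155434 + 63898)/(-43662 + 209621) - 1*2303/251458890488 = 219332/165959 - 2303/251458890488 = 55152980986310439/41731866006497992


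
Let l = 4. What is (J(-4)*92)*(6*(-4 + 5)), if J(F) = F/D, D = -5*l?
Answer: 552/5 ≈ 110.40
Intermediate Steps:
D = -20 (D = -5*4 = -20)
J(F) = -F/20 (J(F) = F/(-20) = F*(-1/20) = -F/20)
(J(-4)*92)*(6*(-4 + 5)) = (-1/20*(-4)*92)*(6*(-4 + 5)) = ((⅕)*92)*(6*1) = (92/5)*6 = 552/5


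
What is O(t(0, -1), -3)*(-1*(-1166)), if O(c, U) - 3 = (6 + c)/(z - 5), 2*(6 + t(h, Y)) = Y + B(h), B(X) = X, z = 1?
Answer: 14575/4 ≈ 3643.8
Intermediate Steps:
t(h, Y) = -6 + Y/2 + h/2 (t(h, Y) = -6 + (Y + h)/2 = -6 + (Y/2 + h/2) = -6 + Y/2 + h/2)
O(c, U) = 3/2 - c/4 (O(c, U) = 3 + (6 + c)/(1 - 5) = 3 + (6 + c)/(-4) = 3 + (6 + c)*(-1/4) = 3 + (-3/2 - c/4) = 3/2 - c/4)
O(t(0, -1), -3)*(-1*(-1166)) = (3/2 - (-6 + (1/2)*(-1) + (1/2)*0)/4)*(-1*(-1166)) = (3/2 - (-6 - 1/2 + 0)/4)*1166 = (3/2 - 1/4*(-13/2))*1166 = (3/2 + 13/8)*1166 = (25/8)*1166 = 14575/4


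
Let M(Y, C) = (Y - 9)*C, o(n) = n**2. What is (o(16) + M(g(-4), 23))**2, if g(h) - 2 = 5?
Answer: 44100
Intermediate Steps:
g(h) = 7 (g(h) = 2 + 5 = 7)
M(Y, C) = C*(-9 + Y) (M(Y, C) = (-9 + Y)*C = C*(-9 + Y))
(o(16) + M(g(-4), 23))**2 = (16**2 + 23*(-9 + 7))**2 = (256 + 23*(-2))**2 = (256 - 46)**2 = 210**2 = 44100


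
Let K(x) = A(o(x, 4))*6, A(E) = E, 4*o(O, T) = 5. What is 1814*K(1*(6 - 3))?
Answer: 13605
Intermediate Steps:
o(O, T) = 5/4 (o(O, T) = (¼)*5 = 5/4)
K(x) = 15/2 (K(x) = (5/4)*6 = 15/2)
1814*K(1*(6 - 3)) = 1814*(15/2) = 13605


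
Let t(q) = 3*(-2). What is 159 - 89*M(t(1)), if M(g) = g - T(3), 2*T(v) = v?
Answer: 1653/2 ≈ 826.50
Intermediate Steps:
T(v) = v/2
t(q) = -6
M(g) = -3/2 + g (M(g) = g - 3/2 = -3/2 + g)
159 - 89*M(t(1)) = 159 - 89*(-3/2 - 6) = 159 - 89*(-15/2) = 159 + 1335/2 = 1653/2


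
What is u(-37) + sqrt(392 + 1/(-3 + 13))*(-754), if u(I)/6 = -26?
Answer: -156 - 377*sqrt(39210)/5 ≈ -15086.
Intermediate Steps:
u(I) = -156 (u(I) = 6*(-26) = -156)
u(-37) + sqrt(392 + 1/(-3 + 13))*(-754) = -156 + sqrt(392 + 1/(-3 + 13))*(-754) = -156 + sqrt(392 + 1/10)*(-754) = -156 + sqrt(3921/10)*(-754) = -156 + (sqrt(39210)/10)*(-754) = -156 - 377*sqrt(39210)/5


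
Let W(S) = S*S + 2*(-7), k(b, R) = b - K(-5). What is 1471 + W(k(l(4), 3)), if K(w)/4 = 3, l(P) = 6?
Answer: 1493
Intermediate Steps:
K(w) = 12 (K(w) = 4*3 = 12)
k(b, R) = -12 + b (k(b, R) = b - 1*12 = b - 12 = -12 + b)
W(S) = -14 + S² (W(S) = S² - 14 = -14 + S²)
1471 + W(k(l(4), 3)) = 1471 + (-14 + (-12 + 6)²) = 1471 + (-14 + (-6)²) = 1471 + (-14 + 36) = 1471 + 22 = 1493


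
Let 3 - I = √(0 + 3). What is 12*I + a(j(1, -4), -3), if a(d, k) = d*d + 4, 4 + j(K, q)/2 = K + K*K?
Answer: 56 - 12*√3 ≈ 35.215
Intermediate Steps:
j(K, q) = -8 + 2*K + 2*K² (j(K, q) = -8 + 2*(K + K*K) = -8 + 2*(K + K²) = -8 + (2*K + 2*K²) = -8 + 2*K + 2*K²)
a(d, k) = 4 + d² (a(d, k) = d² + 4 = 4 + d²)
I = 3 - √3 (I = 3 - √(0 + 3) = 3 - √3 ≈ 1.2680)
12*I + a(j(1, -4), -3) = 12*(3 - √3) + (4 + (-8 + 2*1 + 2*1²)²) = (36 - 12*√3) + (4 + (-8 + 2 + 2*1)²) = (36 - 12*√3) + (4 + (-8 + 2 + 2)²) = (36 - 12*√3) + (4 + (-4)²) = (36 - 12*√3) + (4 + 16) = (36 - 12*√3) + 20 = 56 - 12*√3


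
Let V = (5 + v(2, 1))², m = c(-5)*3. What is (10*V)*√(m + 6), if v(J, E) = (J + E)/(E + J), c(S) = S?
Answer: 1080*I ≈ 1080.0*I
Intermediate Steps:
v(J, E) = 1 (v(J, E) = (E + J)/(E + J) = 1)
m = -15 (m = -5*3 = -15)
V = 36 (V = (5 + 1)² = 6² = 36)
(10*V)*√(m + 6) = (10*36)*√(-15 + 6) = 360*√(-9) = 360*(3*I) = 1080*I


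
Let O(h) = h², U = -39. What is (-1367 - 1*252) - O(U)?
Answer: -3140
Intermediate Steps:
(-1367 - 1*252) - O(U) = (-1367 - 1*252) - 1*(-39)² = (-1367 - 252) - 1*1521 = -1619 - 1521 = -3140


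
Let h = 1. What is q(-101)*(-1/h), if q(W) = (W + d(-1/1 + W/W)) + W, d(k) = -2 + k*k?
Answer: 204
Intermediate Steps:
d(k) = -2 + k**2
q(W) = -2 + 2*W (q(W) = (W + (-2 + (-1/1 + W/W)**2)) + W = (W + (-2 + (-1*1 + 1)**2)) + W = (W + (-2 + (-1 + 1)**2)) + W = (W + (-2 + 0**2)) + W = (W + (-2 + 0)) + W = (W - 2) + W = (-2 + W) + W = -2 + 2*W)
q(-101)*(-1/h) = (-2 + 2*(-101))*(-1/1) = (-2 - 202)*(-1*1) = -204*(-1) = 204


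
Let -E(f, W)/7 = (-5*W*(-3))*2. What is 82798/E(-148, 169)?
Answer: -41399/17745 ≈ -2.3330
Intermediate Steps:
E(f, W) = -210*W (E(f, W) = -7*-5*W*(-3)*2 = -7*15*W*2 = -210*W)
82798/E(-148, 169) = 82798/((-210*169)) = 82798/(-35490) = 82798*(-1/35490) = -41399/17745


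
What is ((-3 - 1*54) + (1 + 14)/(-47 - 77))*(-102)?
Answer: 361233/62 ≈ 5826.3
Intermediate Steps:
((-3 - 1*54) + (1 + 14)/(-47 - 77))*(-102) = ((-3 - 54) + 15/(-124))*(-102) = (-57 + 15*(-1/124))*(-102) = (-57 - 15/124)*(-102) = -7083/124*(-102) = 361233/62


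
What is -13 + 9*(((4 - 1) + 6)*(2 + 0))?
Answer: 149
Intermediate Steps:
-13 + 9*(((4 - 1) + 6)*(2 + 0)) = -13 + 9*((3 + 6)*2) = -13 + 9*(9*2) = -13 + 9*18 = -13 + 162 = 149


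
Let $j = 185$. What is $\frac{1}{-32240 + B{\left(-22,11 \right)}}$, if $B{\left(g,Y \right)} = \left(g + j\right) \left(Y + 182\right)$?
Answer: $- \frac{1}{781} \approx -0.0012804$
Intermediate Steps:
$B{\left(g,Y \right)} = \left(182 + Y\right) \left(185 + g\right)$ ($B{\left(g,Y \right)} = \left(g + 185\right) \left(Y + 182\right) = \left(185 + g\right) \left(182 + Y\right) = \left(182 + Y\right) \left(185 + g\right)$)
$\frac{1}{-32240 + B{\left(-22,11 \right)}} = \frac{1}{-32240 + \left(33670 + 182 \left(-22\right) + 185 \cdot 11 + 11 \left(-22\right)\right)} = \frac{1}{-32240 + \left(33670 - 4004 + 2035 - 242\right)} = \frac{1}{-32240 + 31459} = \frac{1}{-781} = - \frac{1}{781}$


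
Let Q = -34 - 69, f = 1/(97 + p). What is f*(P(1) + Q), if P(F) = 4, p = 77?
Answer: -33/58 ≈ -0.56897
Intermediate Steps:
f = 1/174 (f = 1/(97 + 77) = 1/174 ≈ 0.0057471)
Q = -103
f*(P(1) + Q) = (4 - 103)/174 = (1/174)*(-99) = -33/58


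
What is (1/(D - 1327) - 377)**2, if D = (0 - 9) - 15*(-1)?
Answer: 248021928324/1745041 ≈ 1.4213e+5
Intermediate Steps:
D = 6 (D = -9 + 15 = 6)
(1/(D - 1327) - 377)**2 = (1/(6 - 1327) - 377)**2 = (1/(-1321) - 377)**2 = (-1/1321 - 377)**2 = (-498018/1321)**2 = 248021928324/1745041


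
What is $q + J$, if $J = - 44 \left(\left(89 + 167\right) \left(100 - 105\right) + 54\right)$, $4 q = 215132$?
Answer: $107727$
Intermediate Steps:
$q = 53783$ ($q = \frac{1}{4} \cdot 215132 = 53783$)
$J = 53944$ ($J = - 44 \left(256 \left(-5\right) + 54\right) = - 44 \left(-1280 + 54\right) = \left(-44\right) \left(-1226\right) = 53944$)
$q + J = 53783 + 53944 = 107727$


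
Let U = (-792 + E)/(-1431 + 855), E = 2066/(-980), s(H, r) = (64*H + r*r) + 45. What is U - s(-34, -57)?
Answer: -315155207/282240 ≈ -1116.6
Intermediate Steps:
s(H, r) = 45 + r**2 + 64*H (s(H, r) = (64*H + r**2) + 45 = (r**2 + 64*H) + 45 = 45 + r**2 + 64*H)
E = -1033/490 (E = 2066*(-1/980) = -1033/490 ≈ -2.1082)
U = 389113/282240 (U = (-792 - 1033/490)/(-1431 + 855) = -389113/490/(-576) = -389113/490*(-1/576) = 389113/282240 ≈ 1.3787)
U - s(-34, -57) = 389113/282240 - (45 + (-57)**2 + 64*(-34)) = 389113/282240 - (45 + 3249 - 2176) = 389113/282240 - 1*1118 = 389113/282240 - 1118 = -315155207/282240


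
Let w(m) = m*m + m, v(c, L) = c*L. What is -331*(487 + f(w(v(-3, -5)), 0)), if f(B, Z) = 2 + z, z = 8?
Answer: -164507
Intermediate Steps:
v(c, L) = L*c
w(m) = m + m**2 (w(m) = m**2 + m = m + m**2)
f(B, Z) = 10 (f(B, Z) = 2 + 8 = 10)
-331*(487 + f(w(v(-3, -5)), 0)) = -331*(487 + 10) = -331*497 = -164507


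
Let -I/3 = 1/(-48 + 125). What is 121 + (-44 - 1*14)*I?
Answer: 9491/77 ≈ 123.26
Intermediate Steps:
I = -3/77 (I = -3/(-48 + 125) = -3/77 ≈ -0.038961)
121 + (-44 - 1*14)*I = 121 + (-44 - 1*14)*(-3/77) = 121 + (-44 - 14)*(-3/77) = 121 - 58*(-3/77) = 121 + 174/77 = 9491/77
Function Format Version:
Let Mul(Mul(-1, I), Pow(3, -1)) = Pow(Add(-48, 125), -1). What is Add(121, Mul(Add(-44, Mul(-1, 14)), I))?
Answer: Rational(9491, 77) ≈ 123.26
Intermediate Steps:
I = Rational(-3, 77) (I = Mul(-3, Pow(Add(-48, 125), -1)) = Mul(-3, Pow(77, -1)) = Mul(-3, Rational(1, 77)) = Rational(-3, 77) ≈ -0.038961)
Add(121, Mul(Add(-44, Mul(-1, 14)), I)) = Add(121, Mul(Add(-44, Mul(-1, 14)), Rational(-3, 77))) = Add(121, Mul(Add(-44, -14), Rational(-3, 77))) = Add(121, Mul(-58, Rational(-3, 77))) = Add(121, Rational(174, 77)) = Rational(9491, 77)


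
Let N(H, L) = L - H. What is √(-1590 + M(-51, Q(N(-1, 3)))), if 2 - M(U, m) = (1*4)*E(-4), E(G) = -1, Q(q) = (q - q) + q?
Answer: 12*I*√11 ≈ 39.799*I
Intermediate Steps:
Q(q) = q (Q(q) = 0 + q = q)
M(U, m) = 6 (M(U, m) = 2 - 1*4*(-1) = 2 - 4*(-1) = 2 - 1*(-4) = 2 + 4 = 6)
√(-1590 + M(-51, Q(N(-1, 3)))) = √(-1590 + 6) = √(-1584) = 12*I*√11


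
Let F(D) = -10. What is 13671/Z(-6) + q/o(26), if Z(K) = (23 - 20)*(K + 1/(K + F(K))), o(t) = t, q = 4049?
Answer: -1502959/2522 ≈ -595.94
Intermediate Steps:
Z(K) = 3*K + 3/(-10 + K) (Z(K) = (23 - 20)*(K + 1/(K - 10)) = 3*(K + 1/(-10 + K)) = 3*K + 3/(-10 + K))
13671/Z(-6) + q/o(26) = 13671/((3*(1 + (-6)² - 10*(-6))/(-10 - 6))) + 4049/26 = 13671/((3*(1 + 36 + 60)/(-16))) + 4049*(1/26) = 13671/((3*(-1/16)*97)) + 4049/26 = 13671/(-291/16) + 4049/26 = 13671*(-16/291) + 4049/26 = -72912/97 + 4049/26 = -1502959/2522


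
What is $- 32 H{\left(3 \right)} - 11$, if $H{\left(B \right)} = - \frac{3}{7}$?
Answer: $\frac{19}{7} \approx 2.7143$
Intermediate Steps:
$H{\left(B \right)} = - \frac{3}{7}$ ($H{\left(B \right)} = \left(-3\right) \frac{1}{7} = - \frac{3}{7}$)
$- 32 H{\left(3 \right)} - 11 = \left(-32\right) \left(- \frac{3}{7}\right) - 11 = \frac{96}{7} + \left(-16 + 5\right) = \frac{96}{7} - 11 = \frac{19}{7}$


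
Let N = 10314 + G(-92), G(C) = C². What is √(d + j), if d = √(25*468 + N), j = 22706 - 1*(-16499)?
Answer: √(39205 + 7*√622) ≈ 198.44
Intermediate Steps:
N = 18778 (N = 10314 + (-92)² = 10314 + 8464 = 18778)
j = 39205 (j = 22706 + 16499 = 39205)
d = 7*√622 (d = √(25*468 + 18778) = √(11700 + 18778) = √30478 = 7*√622 ≈ 174.58)
√(d + j) = √(7*√622 + 39205) = √(39205 + 7*√622)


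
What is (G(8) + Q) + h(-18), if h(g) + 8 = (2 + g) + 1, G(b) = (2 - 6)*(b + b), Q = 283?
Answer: 196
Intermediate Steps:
G(b) = -8*b
h(g) = -5 + g (h(g) = -8 + ((2 + g) + 1) = -8 + (3 + g) = -5 + g)
(G(8) + Q) + h(-18) = (-8*8 + 283) + (-5 - 18) = (-64 + 283) - 23 = 219 - 23 = 196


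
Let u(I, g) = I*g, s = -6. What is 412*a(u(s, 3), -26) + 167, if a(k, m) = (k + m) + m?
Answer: -28673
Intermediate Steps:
a(k, m) = k + 2*m
412*a(u(s, 3), -26) + 167 = 412*(-6*3 + 2*(-26)) + 167 = 412*(-18 - 52) + 167 = 412*(-70) + 167 = -28840 + 167 = -28673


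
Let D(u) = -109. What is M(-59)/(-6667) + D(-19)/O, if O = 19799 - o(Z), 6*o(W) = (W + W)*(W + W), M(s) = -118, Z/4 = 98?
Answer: 532813/28016203 ≈ 0.019018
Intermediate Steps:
Z = 392 (Z = 4*98 = 392)
o(W) = 2*W²/3 (o(W) = ((W + W)*(W + W))/6 = ((2*W)*(2*W))/6 = (4*W²)/6 = 2*W²/3)
O = -247931/3 (O = 19799 - 2*392²/3 = 19799 - 2*153664/3 = 19799 - 1*307328/3 = 19799 - 307328/3 = -247931/3 ≈ -82644.)
M(-59)/(-6667) + D(-19)/O = -118/(-6667) - 109/(-247931/3) = -118*(-1/6667) - 109*(-3/247931) = 2/113 + 327/247931 = 532813/28016203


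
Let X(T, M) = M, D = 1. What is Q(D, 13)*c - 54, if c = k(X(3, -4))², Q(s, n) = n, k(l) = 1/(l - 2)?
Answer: -1931/36 ≈ -53.639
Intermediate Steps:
k(l) = 1/(-2 + l)
c = 1/36 (c = (1/(-2 - 4))² = (1/(-6))² = (-⅙)² = 1/36 ≈ 0.027778)
Q(D, 13)*c - 54 = 13*(1/36) - 54 = 13/36 - 54 = -1931/36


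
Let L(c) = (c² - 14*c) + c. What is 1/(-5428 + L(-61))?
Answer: -1/914 ≈ -0.0010941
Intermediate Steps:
L(c) = c² - 13*c
1/(-5428 + L(-61)) = 1/(-5428 - 61*(-13 - 61)) = 1/(-5428 - 61*(-74)) = 1/(-5428 + 4514) = 1/(-914) = -1/914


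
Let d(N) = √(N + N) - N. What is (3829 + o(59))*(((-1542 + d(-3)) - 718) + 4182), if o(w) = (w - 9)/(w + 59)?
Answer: 434926800/59 + 225936*I*√6/59 ≈ 7.3716e+6 + 9380.1*I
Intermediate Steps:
o(w) = (-9 + w)/(59 + w)
d(N) = -N + √2*√N (d(N) = √(2*N) - N = √2*√N - N = -N + √2*√N)
(3829 + o(59))*(((-1542 + d(-3)) - 718) + 4182) = (3829 + (-9 + 59)/(59 + 59))*(((-1542 + (-1*(-3) + √2*√(-3))) - 718) + 4182) = (3829 + 50/118)*(((-1542 + (3 + √2*(I*√3))) - 718) + 4182) = (3829 + (1/118)*50)*(((-1542 + (3 + I*√6)) - 718) + 4182) = (3829 + 25/59)*(((-1539 + I*√6) - 718) + 4182) = 225936*((-2257 + I*√6) + 4182)/59 = 225936*(1925 + I*√6)/59 = 434926800/59 + 225936*I*√6/59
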